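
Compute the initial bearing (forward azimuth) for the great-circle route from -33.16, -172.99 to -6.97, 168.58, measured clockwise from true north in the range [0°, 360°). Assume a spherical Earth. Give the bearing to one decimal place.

Δλ = 168.58 − -172.99 = 341.57°; wrapped into (−180°, 180°]: -18.43°.
θ = atan2( sin Δλ · cos φ₂ , cos φ₁ · sin φ₂ − sin φ₁ · cos φ₂ · cos Δλ )
  = atan2(-0.31381, 0.41350) = -37.195° → normalised to [0°, 360°): 322.805°.

322.8°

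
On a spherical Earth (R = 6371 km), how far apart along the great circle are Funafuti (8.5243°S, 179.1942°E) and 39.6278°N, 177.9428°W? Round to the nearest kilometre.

Δλ = -177.9428 − 179.1942 = -357.1370°; wrapped into (−180°, 180°]: 2.8630°.
Δφ = 39.6278 − -8.5243 = 48.1521°.
a = sin²(Δφ/2) + cos φ₁ · cos φ₂ · sin²(Δλ/2) = 0.166898.
c = 2·atan2(√a, √(1−a)) = 0.84169 rad → d = 6371·c ≈ 5362.40 km.

5362 km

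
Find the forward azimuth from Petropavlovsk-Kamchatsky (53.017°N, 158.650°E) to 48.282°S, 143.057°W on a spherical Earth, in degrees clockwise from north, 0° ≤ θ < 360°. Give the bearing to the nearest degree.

Δλ = -143.057 − 158.650 = -301.707°; wrapped into (−180°, 180°]: 58.293°.
θ = atan2( sin Δλ · cos φ₂ , cos φ₁ · sin φ₂ − sin φ₁ · cos φ₂ · cos Δλ )
  = atan2(0.56614, -0.72842) = 142.145° → normalised to [0°, 360°): 142.145°.

142°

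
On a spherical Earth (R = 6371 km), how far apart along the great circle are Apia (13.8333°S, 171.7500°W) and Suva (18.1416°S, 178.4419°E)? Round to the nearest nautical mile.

Δλ = 178.4419 − -171.7500 = 350.1919°; wrapped into (−180°, 180°]: -9.8081°.
Δφ = -18.1416 − -13.8333 = -4.3083°.
a = sin²(Δφ/2) + cos φ₁ · cos φ₂ · sin²(Δλ/2) = 0.008156.
c = 2·atan2(√a, √(1−a)) = 0.18087 rad → d = 6371·c ≈ 1152.32 km ≈ 622.21 nmi.

622 nmi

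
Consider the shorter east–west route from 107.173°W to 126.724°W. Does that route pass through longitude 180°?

No

Signed shortest Δλ = ((-126.724 − -107.173 + 180) mod 360) − 180 = -19.551°.
Going west by 19.551° from -107.173° reaches -126.724° without touching 180°.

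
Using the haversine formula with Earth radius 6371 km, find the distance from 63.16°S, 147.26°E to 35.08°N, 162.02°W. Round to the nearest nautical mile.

6376 nmi

Δλ = -162.02 − 147.26 = -309.28°; wrapped into (−180°, 180°]: 50.72°.
Δφ = 35.08 − -63.16 = 98.24°.
a = sin²(Δφ/2) + cos φ₁ · cos φ₂ · sin²(Δλ/2) = 0.639440.
c = 2·atan2(√a, √(1−a)) = 1.85342 rad → d = 6371·c ≈ 11808.17 km ≈ 6375.90 nmi.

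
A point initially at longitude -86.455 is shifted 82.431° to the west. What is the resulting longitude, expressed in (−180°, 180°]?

Start at -86.455°; shift −82.431° → -168.886°.
-168.886° already lies in (−180°, 180°].

-168.886°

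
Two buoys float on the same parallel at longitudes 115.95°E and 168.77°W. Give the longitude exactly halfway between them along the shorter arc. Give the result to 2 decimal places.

153.59°E

Signed shortest Δλ from +115.95° to -168.77° is +75.28°.
Midpoint longitude = +115.95° + (+75.28°)/2 = +115.95° + 37.64° = +153.59°.
(The naïve average (+115.95 + -168.77)/2 = -26.41° is on the wrong side of the globe.)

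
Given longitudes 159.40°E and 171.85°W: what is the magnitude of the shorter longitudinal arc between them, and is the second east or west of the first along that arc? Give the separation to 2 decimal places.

28.75° east

Raw difference: -171.85 − 159.40 = -331.25°.
Normalise into (−180°, 180°]: -331.25° + 360° = 28.75°.
Positive ⇒ the second point lies to the east; separation 28.75°.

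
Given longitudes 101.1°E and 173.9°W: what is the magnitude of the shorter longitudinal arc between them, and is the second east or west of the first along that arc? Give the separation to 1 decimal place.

Raw difference: -173.9 − 101.1 = -275.0°.
Normalise into (−180°, 180°]: -275.0° + 360° = 85.0°.
Positive ⇒ the second point lies to the east; separation 85.0°.

85.0° east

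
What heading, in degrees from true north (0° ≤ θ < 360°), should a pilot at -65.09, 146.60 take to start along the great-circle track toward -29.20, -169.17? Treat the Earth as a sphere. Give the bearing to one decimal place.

Δλ = -169.17 − 146.60 = -315.77°; wrapped into (−180°, 180°]: 44.23°.
θ = atan2( sin Δλ · cos φ₂ , cos φ₁ · sin φ₂ − sin φ₁ · cos φ₂ · cos Δλ )
  = atan2(0.60890, 0.36182) = 59.281° → normalised to [0°, 360°): 59.281°.

59.3°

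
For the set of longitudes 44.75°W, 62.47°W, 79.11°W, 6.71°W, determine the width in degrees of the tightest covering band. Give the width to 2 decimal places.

Sort the longitudes: -79.11°, -62.47°, -44.75°, -6.71°.
Eastward gaps between consecutive values (wrapping around): 16.64°, 17.72°, 38.04°, 287.60°.
Largest gap = 287.60° ⇒ minimal covering band is its complement: 360° − 287.60° = 72.40°.
Band runs from -79.11° eastward to -6.71°.

72.40°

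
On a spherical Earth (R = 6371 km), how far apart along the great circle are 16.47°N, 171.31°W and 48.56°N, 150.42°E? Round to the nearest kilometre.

4970 km

Δλ = 150.42 − -171.31 = 321.73°; wrapped into (−180°, 180°]: -38.27°.
Δφ = 48.56 − 16.47 = 32.09°.
a = sin²(Δφ/2) + cos φ₁ · cos φ₂ · sin²(Δλ/2) = 0.144589.
c = 2·atan2(√a, √(1−a)) = 0.78013 rad → d = 6371·c ≈ 4970.20 km.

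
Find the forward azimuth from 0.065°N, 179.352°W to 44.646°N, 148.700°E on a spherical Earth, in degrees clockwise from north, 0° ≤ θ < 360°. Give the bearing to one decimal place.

331.8°

Δλ = 148.700 − -179.352 = 328.052°; wrapped into (−180°, 180°]: -31.948°.
θ = atan2( sin Δλ · cos φ₂ , cos φ₁ · sin φ₂ − sin φ₁ · cos φ₂ · cos Δλ )
  = atan2(-0.37647, 0.70204) = -28.203° → normalised to [0°, 360°): 331.797°.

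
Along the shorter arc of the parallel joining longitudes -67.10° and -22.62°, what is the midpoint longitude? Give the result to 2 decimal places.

Signed shortest Δλ from -67.10° to -22.62° is +44.48°.
Midpoint longitude = -67.10° + (+44.48°)/2 = -67.10° + 22.24° = -44.86°.

-44.86°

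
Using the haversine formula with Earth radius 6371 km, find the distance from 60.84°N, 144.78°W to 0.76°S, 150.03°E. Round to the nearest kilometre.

Δλ = 150.03 − -144.78 = 294.81°; wrapped into (−180°, 180°]: -65.19°.
Δφ = -0.76 − 60.84 = -61.60°.
a = sin²(Δφ/2) + cos φ₁ · cos φ₂ · sin²(Δλ/2) = 0.403573.
c = 2·atan2(√a, √(1−a)) = 1.37673 rad → d = 6371·c ≈ 8771.12 km.

8771 km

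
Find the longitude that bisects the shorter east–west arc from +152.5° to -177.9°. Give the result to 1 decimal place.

+167.3°

Signed shortest Δλ from +152.5° to -177.9° is +29.6°.
Midpoint longitude = +152.5° + (+29.6°)/2 = +152.5° + 14.8° = +167.3°.
(The naïve average (+152.5 + -177.9)/2 = -12.7° is on the wrong side of the globe.)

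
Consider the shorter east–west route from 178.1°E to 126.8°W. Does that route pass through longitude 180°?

Naïve |-126.8 − 178.1| = 304.9° > 180°, so the shorter arc goes the other way round — across 180°.
Signed shortest Δλ = ((-126.8 − 178.1 + 180) mod 360) − 180 = 55.1°.
Going east by 55.1° from +178.1° passes through 180° before reaching -126.8°.

Yes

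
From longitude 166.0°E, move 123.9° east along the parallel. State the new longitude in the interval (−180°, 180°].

Start at +166.0°; shift +123.9° → +289.9°.
+289.9° lies outside (−180°, 180°]; subtract 360° → -70.1°.

70.1°W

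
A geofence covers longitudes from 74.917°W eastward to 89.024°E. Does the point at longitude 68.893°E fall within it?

Band width going east from -74.917° to +89.024°: ((89.024 − -74.917) mod 360) = 163.941°.
Offset of +68.893° east of the west edge: ((68.893 − -74.917) mod 360) = 143.810°.
143.810° ≤ 163.941° ⇒ inside.

Yes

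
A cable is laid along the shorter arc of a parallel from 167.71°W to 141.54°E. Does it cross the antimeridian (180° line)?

Yes

Naïve |141.54 − -167.71| = 309.25° > 180°, so the shorter arc goes the other way round — across 180°.
Signed shortest Δλ = ((141.54 − -167.71 + 180) mod 360) − 180 = -50.75°.
Going west by 50.75° from -167.71° passes through 180° before reaching +141.54°.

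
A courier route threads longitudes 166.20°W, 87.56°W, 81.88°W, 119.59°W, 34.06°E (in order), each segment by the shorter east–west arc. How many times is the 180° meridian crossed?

0

Leg 1: -166.20° → -87.56°, shortest Δλ = 78.64° (east) — does not cross 180°.
Leg 2: -87.56° → -81.88°, shortest Δλ = 5.68° (east) — does not cross 180°.
Leg 3: -81.88° → -119.59°, shortest Δλ = -37.71° (west) — does not cross 180°.
Leg 4: -119.59° → +34.06°, shortest Δλ = 153.65° (east) — does not cross 180°.
Total crossings: 0.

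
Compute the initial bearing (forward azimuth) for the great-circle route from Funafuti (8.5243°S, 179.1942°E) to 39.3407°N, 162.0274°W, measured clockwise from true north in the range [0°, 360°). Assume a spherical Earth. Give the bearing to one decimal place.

Δλ = -162.0274 − 179.1942 = -341.2216°; wrapped into (−180°, 180°]: 18.7784°.
θ = atan2( sin Δλ · cos φ₂ , cos φ₁ · sin φ₂ − sin φ₁ · cos φ₂ · cos Δλ )
  = atan2(0.24896, 0.73546) = 18.701° → normalised to [0°, 360°): 18.701°.

18.7°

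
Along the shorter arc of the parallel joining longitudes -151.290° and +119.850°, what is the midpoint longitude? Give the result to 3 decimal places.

+164.280°

Signed shortest Δλ from -151.290° to +119.850° is -88.860°.
Midpoint longitude = -151.290° + (-88.860°)/2 = -151.290° − 44.430° = -195.720°.
Normalise into (−180°, 180°]: +164.280°.
(The naïve average (-151.290 + +119.850)/2 = -15.72° is on the wrong side of the globe.)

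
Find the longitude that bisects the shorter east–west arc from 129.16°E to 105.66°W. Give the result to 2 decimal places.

168.25°W

Signed shortest Δλ from +129.16° to -105.66° is +125.18°.
Midpoint longitude = +129.16° + (+125.18°)/2 = +129.16° + 62.59° = +191.75°.
Normalise into (−180°, 180°]: -168.25°.
(The naïve average (+129.16 + -105.66)/2 = 11.75° is on the wrong side of the globe.)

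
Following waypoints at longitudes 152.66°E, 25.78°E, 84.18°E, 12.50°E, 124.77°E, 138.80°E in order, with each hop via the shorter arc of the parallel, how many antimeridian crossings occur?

0

Leg 1: +152.66° → +25.78°, shortest Δλ = -126.88° (west) — does not cross 180°.
Leg 2: +25.78° → +84.18°, shortest Δλ = 58.4° (east) — does not cross 180°.
Leg 3: +84.18° → +12.50°, shortest Δλ = -71.68° (west) — does not cross 180°.
Leg 4: +12.50° → +124.77°, shortest Δλ = 112.27° (east) — does not cross 180°.
Leg 5: +124.77° → +138.80°, shortest Δλ = 14.03° (east) — does not cross 180°.
Total crossings: 0.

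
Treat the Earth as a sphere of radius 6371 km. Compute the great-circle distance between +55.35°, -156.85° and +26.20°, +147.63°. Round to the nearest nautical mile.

Δλ = 147.63 − -156.85 = 304.48°; wrapped into (−180°, 180°]: -55.52°.
Δφ = 26.20 − 55.35 = -29.15°.
a = sin²(Δφ/2) + cos φ₁ · cos φ₂ · sin²(Δλ/2) = 0.173998.
c = 2·atan2(√a, √(1−a)) = 0.86057 rad → d = 6371·c ≈ 5482.70 km ≈ 2960.42 nmi.

2960 nmi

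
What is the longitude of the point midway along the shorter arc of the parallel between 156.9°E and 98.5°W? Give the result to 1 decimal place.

Signed shortest Δλ from +156.9° to -98.5° is +104.6°.
Midpoint longitude = +156.9° + (+104.6°)/2 = +156.9° + 52.3° = +209.2°.
Normalise into (−180°, 180°]: -150.8°.
(The naïve average (+156.9 + -98.5)/2 = 29.2° is on the wrong side of the globe.)

150.8°W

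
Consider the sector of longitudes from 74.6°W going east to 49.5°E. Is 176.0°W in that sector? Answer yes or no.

No

Band width going east from -74.6° to +49.5°: ((49.5 − -74.6) mod 360) = 124.1°.
Offset of -176.0° east of the west edge: ((-176.0 − -74.6) mod 360) = 258.6°.
258.6° > 124.1° ⇒ outside.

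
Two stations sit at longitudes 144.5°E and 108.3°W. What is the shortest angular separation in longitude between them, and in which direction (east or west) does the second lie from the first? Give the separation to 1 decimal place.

Raw difference: -108.3 − 144.5 = -252.8°.
Normalise into (−180°, 180°]: -252.8° + 360° = 107.2°.
Positive ⇒ the second point lies to the east; separation 107.2°.

107.2° east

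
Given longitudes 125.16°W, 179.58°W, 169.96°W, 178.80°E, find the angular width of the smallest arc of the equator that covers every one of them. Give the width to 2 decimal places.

56.04°

Sort the longitudes: -179.58°, -169.96°, -125.16°, +178.80°.
Eastward gaps between consecutive values (wrapping around): 9.62°, 44.80°, 303.96°, 1.62°.
Largest gap = 303.96° ⇒ minimal covering band is its complement: 360° − 303.96° = 56.04°.
Band runs from +178.80° eastward to -125.16°, crossing the antimeridian.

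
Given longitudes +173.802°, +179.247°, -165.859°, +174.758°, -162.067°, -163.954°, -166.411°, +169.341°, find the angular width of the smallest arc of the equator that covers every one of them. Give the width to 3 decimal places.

Sort the longitudes: -166.411°, -165.859°, -163.954°, -162.067°, +169.341°, +173.802°, +174.758°, +179.247°.
Eastward gaps between consecutive values (wrapping around): 0.552°, 1.905°, 1.887°, 331.408°, 4.461°, 0.956°, 4.489°, 14.342°.
Largest gap = 331.408° ⇒ minimal covering band is its complement: 360° − 331.408° = 28.592°.
Band runs from +169.341° eastward to -162.067°, crossing the antimeridian.

28.592°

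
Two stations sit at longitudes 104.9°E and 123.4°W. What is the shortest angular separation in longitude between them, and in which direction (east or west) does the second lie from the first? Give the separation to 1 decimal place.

Raw difference: -123.4 − 104.9 = -228.3°.
Normalise into (−180°, 180°]: -228.3° + 360° = 131.7°.
Positive ⇒ the second point lies to the east; separation 131.7°.

131.7° east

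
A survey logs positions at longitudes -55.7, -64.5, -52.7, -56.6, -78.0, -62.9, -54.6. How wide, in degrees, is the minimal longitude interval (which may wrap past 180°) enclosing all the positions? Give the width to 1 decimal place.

25.3°

Sort the longitudes: -78.0°, -64.5°, -62.9°, -56.6°, -55.7°, -54.6°, -52.7°.
Eastward gaps between consecutive values (wrapping around): 13.5°, 1.6°, 6.3°, 0.9°, 1.1°, 1.9°, 334.7°.
Largest gap = 334.7° ⇒ minimal covering band is its complement: 360° − 334.7° = 25.3°.
Band runs from -78.0° eastward to -52.7°.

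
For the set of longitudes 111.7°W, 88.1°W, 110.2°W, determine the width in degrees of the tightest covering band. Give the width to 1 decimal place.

Sort the longitudes: -111.7°, -110.2°, -88.1°.
Eastward gaps between consecutive values (wrapping around): 1.5°, 22.1°, 336.4°.
Largest gap = 336.4° ⇒ minimal covering band is its complement: 360° − 336.4° = 23.6°.
Band runs from -111.7° eastward to -88.1°.

23.6°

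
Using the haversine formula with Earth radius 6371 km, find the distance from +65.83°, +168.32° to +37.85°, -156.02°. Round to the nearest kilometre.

3855 km

Δλ = -156.02 − 168.32 = -324.34°; wrapped into (−180°, 180°]: 35.66°.
Δφ = 37.85 − 65.83 = -27.98°.
a = sin²(Δφ/2) + cos φ₁ · cos φ₂ · sin²(Δλ/2) = 0.088756.
c = 2·atan2(√a, √(1−a)) = 0.60502 rad → d = 6371·c ≈ 3854.61 km.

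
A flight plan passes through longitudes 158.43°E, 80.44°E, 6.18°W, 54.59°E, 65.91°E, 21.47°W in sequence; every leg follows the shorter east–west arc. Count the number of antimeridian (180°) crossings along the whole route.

Leg 1: +158.43° → +80.44°, shortest Δλ = -77.99° (west) — does not cross 180°.
Leg 2: +80.44° → -6.18°, shortest Δλ = -86.62° (west) — does not cross 180°.
Leg 3: -6.18° → +54.59°, shortest Δλ = 60.77° (east) — does not cross 180°.
Leg 4: +54.59° → +65.91°, shortest Δλ = 11.32° (east) — does not cross 180°.
Leg 5: +65.91° → -21.47°, shortest Δλ = -87.38° (west) — does not cross 180°.
Total crossings: 0.

0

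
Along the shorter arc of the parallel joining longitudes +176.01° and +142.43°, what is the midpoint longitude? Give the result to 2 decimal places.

Signed shortest Δλ from +176.01° to +142.43° is -33.58°.
Midpoint longitude = +176.01° + (-33.58°)/2 = +176.01° − 16.79° = +159.22°.

+159.22°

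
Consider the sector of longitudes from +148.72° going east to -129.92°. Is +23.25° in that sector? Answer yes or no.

Band width going east from +148.72° to -129.92°: ((-129.92 − 148.72) mod 360) = 81.36°.
Offset of +23.25° east of the west edge: ((23.25 − 148.72) mod 360) = 234.53°.
234.53° > 81.36° ⇒ outside.

No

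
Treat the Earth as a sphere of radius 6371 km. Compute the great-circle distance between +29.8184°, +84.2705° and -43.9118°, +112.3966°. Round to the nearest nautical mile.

4689 nmi

Δλ = 112.3966 − 84.2705 = 28.1261°.
Δφ = -43.9118 − 29.8184 = -73.7302°.
a = sin²(Δφ/2) + cos φ₁ · cos φ₂ · sin²(Δλ/2) = 0.396824.
c = 2·atan2(√a, √(1−a)) = 1.36295 rad → d = 6371·c ≈ 8683.36 km ≈ 4688.64 nmi.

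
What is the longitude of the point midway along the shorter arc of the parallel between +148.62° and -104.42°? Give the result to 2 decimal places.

-157.90°

Signed shortest Δλ from +148.62° to -104.42° is +106.96°.
Midpoint longitude = +148.62° + (+106.96°)/2 = +148.62° + 53.48° = +202.10°.
Normalise into (−180°, 180°]: -157.90°.
(The naïve average (+148.62 + -104.42)/2 = 22.1° is on the wrong side of the globe.)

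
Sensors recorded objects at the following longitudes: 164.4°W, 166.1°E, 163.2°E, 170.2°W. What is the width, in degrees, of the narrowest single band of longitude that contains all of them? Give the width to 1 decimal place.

Sort the longitudes: -170.2°, -164.4°, +163.2°, +166.1°.
Eastward gaps between consecutive values (wrapping around): 5.8°, 327.6°, 2.9°, 23.7°.
Largest gap = 327.6° ⇒ minimal covering band is its complement: 360° − 327.6° = 32.4°.
Band runs from +163.2° eastward to -164.4°, crossing the antimeridian.

32.4°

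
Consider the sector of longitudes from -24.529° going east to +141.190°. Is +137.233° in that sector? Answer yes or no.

Band width going east from -24.529° to +141.190°: ((141.190 − -24.529) mod 360) = 165.719°.
Offset of +137.233° east of the west edge: ((137.233 − -24.529) mod 360) = 161.762°.
161.762° ≤ 165.719° ⇒ inside.

Yes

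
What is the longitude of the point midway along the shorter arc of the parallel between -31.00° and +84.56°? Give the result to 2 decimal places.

Signed shortest Δλ from -31.00° to +84.56° is +115.56°.
Midpoint longitude = -31.00° + (+115.56°)/2 = -31.00° + 57.78° = +26.78°.

+26.78°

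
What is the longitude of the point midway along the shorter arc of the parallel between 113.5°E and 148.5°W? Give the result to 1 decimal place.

162.5°E

Signed shortest Δλ from +113.5° to -148.5° is +98.0°.
Midpoint longitude = +113.5° + (+98.0°)/2 = +113.5° + 49.0° = +162.5°.
(The naïve average (+113.5 + -148.5)/2 = -17.5° is on the wrong side of the globe.)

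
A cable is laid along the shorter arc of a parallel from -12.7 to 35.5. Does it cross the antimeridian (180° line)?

No

Signed shortest Δλ = ((35.5 − -12.7 + 180) mod 360) − 180 = 48.2°.
Going east by 48.2° from -12.7° reaches +35.5° without touching 180°.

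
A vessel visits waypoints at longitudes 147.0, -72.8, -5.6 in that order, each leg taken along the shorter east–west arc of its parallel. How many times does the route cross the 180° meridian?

1

Leg 1: +147.0° → -72.8°, shortest Δλ = 140.2° (east) — crosses 180°.
Leg 2: -72.8° → -5.6°, shortest Δλ = 67.2° (east) — does not cross 180°.
Total crossings: 1.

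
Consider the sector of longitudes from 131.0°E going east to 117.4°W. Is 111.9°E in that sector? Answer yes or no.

Band width going east from +131.0° to -117.4°: ((-117.4 − 131.0) mod 360) = 111.6°.
Offset of +111.9° east of the west edge: ((111.9 − 131.0) mod 360) = 340.9°.
340.9° > 111.6° ⇒ outside.

No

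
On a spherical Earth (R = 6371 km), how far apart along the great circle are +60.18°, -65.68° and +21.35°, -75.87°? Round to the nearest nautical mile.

Δλ = -75.87 − -65.68 = -10.19°.
Δφ = 21.35 − 60.18 = -38.83°.
a = sin²(Δφ/2) + cos φ₁ · cos φ₂ · sin²(Δλ/2) = 0.114148.
c = 2·atan2(√a, √(1−a)) = 0.68928 rad → d = 6371·c ≈ 4391.40 km ≈ 2371.17 nmi.

2371 nmi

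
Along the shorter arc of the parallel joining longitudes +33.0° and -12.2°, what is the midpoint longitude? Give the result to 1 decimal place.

+10.4°

Signed shortest Δλ from +33.0° to -12.2° is -45.2°.
Midpoint longitude = +33.0° + (-45.2°)/2 = +33.0° − 22.6° = +10.4°.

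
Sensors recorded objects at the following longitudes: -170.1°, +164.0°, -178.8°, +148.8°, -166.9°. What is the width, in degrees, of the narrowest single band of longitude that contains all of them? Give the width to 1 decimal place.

Sort the longitudes: -178.8°, -170.1°, -166.9°, +148.8°, +164.0°.
Eastward gaps between consecutive values (wrapping around): 8.7°, 3.2°, 315.7°, 15.2°, 17.2°.
Largest gap = 315.7° ⇒ minimal covering band is its complement: 360° − 315.7° = 44.3°.
Band runs from +148.8° eastward to -166.9°, crossing the antimeridian.

44.3°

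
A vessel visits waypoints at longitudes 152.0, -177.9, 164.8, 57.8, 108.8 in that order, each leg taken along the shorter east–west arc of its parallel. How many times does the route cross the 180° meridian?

2

Leg 1: +152.0° → -177.9°, shortest Δλ = 30.1° (east) — crosses 180°.
Leg 2: -177.9° → +164.8°, shortest Δλ = -17.3° (west) — crosses 180°.
Leg 3: +164.8° → +57.8°, shortest Δλ = -107.0° (west) — does not cross 180°.
Leg 4: +57.8° → +108.8°, shortest Δλ = 51.0° (east) — does not cross 180°.
Total crossings: 2.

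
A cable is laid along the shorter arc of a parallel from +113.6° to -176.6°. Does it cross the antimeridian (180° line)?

Yes

Naïve |-176.6 − 113.6| = 290.2° > 180°, so the shorter arc goes the other way round — across 180°.
Signed shortest Δλ = ((-176.6 − 113.6 + 180) mod 360) − 180 = 69.8°.
Going east by 69.8° from +113.6° passes through 180° before reaching -176.6°.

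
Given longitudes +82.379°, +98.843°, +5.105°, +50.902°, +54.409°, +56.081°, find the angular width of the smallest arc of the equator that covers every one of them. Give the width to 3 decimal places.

93.738°

Sort the longitudes: +5.105°, +50.902°, +54.409°, +56.081°, +82.379°, +98.843°.
Eastward gaps between consecutive values (wrapping around): 45.797°, 3.507°, 1.672°, 26.298°, 16.464°, 266.262°.
Largest gap = 266.262° ⇒ minimal covering band is its complement: 360° − 266.262° = 93.738°.
Band runs from +5.105° eastward to +98.843°.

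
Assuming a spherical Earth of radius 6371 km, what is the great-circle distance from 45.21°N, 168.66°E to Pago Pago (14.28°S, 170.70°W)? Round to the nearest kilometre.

Δλ = -170.70 − 168.66 = -339.36°; wrapped into (−180°, 180°]: 20.64°.
Δφ = -14.28 − 45.21 = -59.49°.
a = sin²(Δφ/2) + cos φ₁ · cos φ₂ · sin²(Δλ/2) = 0.268067.
c = 2·atan2(√a, √(1−a)) = 1.08844 rad → d = 6371·c ≈ 6934.47 km.

6934 km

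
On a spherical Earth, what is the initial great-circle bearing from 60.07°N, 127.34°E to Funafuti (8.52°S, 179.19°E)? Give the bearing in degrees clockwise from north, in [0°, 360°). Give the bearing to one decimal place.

Δλ = 179.19 − 127.34 = 51.85°.
θ = atan2( sin Δλ · cos φ₂ , cos φ₁ · sin φ₂ − sin φ₁ · cos φ₂ · cos Δλ )
  = atan2(0.77772, -0.60335) = 127.804° → normalised to [0°, 360°): 127.804°.

127.8°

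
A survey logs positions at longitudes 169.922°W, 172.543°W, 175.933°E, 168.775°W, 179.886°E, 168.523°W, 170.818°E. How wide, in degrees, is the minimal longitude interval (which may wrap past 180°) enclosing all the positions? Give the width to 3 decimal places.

20.659°

Sort the longitudes: -172.543°, -169.922°, -168.775°, -168.523°, +170.818°, +175.933°, +179.886°.
Eastward gaps between consecutive values (wrapping around): 2.621°, 1.147°, 0.252°, 339.341°, 5.115°, 3.953°, 7.571°.
Largest gap = 339.341° ⇒ minimal covering band is its complement: 360° − 339.341° = 20.659°.
Band runs from +170.818° eastward to -168.523°, crossing the antimeridian.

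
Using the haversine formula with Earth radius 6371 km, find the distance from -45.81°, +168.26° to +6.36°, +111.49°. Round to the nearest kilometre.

Δλ = 111.49 − 168.26 = -56.77°.
Δφ = 6.36 − -45.81 = 52.17°.
a = sin²(Δφ/2) + cos φ₁ · cos φ₂ · sin²(Δλ/2) = 0.349901.
c = 2·atan2(√a, √(1−a)) = 1.26590 rad → d = 6371·c ≈ 8065.02 km.

8065 km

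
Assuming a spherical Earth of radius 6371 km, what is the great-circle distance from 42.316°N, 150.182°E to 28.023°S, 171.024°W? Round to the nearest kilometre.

8774 km

Δλ = -171.024 − 150.182 = -321.206°; wrapped into (−180°, 180°]: 38.794°.
Δφ = -28.023 − 42.316 = -70.339°.
a = sin²(Δφ/2) + cos φ₁ · cos φ₂ · sin²(Δλ/2) = 0.403770.
c = 2·atan2(√a, √(1−a)) = 1.37713 rad → d = 6371·c ≈ 8773.68 km.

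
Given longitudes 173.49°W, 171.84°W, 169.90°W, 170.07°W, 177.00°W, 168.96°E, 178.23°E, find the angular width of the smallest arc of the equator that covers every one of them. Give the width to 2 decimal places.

Sort the longitudes: -177.00°, -173.49°, -171.84°, -170.07°, -169.90°, +168.96°, +178.23°.
Eastward gaps between consecutive values (wrapping around): 3.51°, 1.65°, 1.77°, 0.17°, 338.86°, 9.27°, 4.77°.
Largest gap = 338.86° ⇒ minimal covering band is its complement: 360° − 338.86° = 21.14°.
Band runs from +168.96° eastward to -169.90°, crossing the antimeridian.

21.14°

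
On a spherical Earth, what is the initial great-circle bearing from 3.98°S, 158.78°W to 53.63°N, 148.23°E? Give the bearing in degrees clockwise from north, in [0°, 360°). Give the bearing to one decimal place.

330.2°

Δλ = 148.23 − -158.78 = 307.01°; wrapped into (−180°, 180°]: -52.99°.
θ = atan2( sin Δλ · cos φ₂ , cos φ₁ · sin φ₂ − sin φ₁ · cos φ₂ · cos Δλ )
  = atan2(-0.47353, 0.82804) = -29.764° → normalised to [0°, 360°): 330.236°.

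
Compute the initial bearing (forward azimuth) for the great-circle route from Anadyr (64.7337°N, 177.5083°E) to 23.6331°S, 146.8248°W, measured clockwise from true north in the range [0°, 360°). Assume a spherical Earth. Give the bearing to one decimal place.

147.7°

Δλ = -146.8248 − 177.5083 = -324.3331°; wrapped into (−180°, 180°]: 35.6669°.
θ = atan2( sin Δλ · cos φ₂ , cos φ₁ · sin φ₂ − sin φ₁ · cos φ₂ · cos Δλ )
  = atan2(0.53417, -0.84419) = 147.676° → normalised to [0°, 360°): 147.676°.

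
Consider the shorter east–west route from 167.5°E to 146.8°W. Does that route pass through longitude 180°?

Naïve |-146.8 − 167.5| = 314.3° > 180°, so the shorter arc goes the other way round — across 180°.
Signed shortest Δλ = ((-146.8 − 167.5 + 180) mod 360) − 180 = 45.7°.
Going east by 45.7° from +167.5° passes through 180° before reaching -146.8°.

Yes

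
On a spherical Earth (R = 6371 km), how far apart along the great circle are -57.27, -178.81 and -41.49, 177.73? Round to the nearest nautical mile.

Δλ = 177.73 − -178.81 = 356.54°; wrapped into (−180°, 180°]: -3.46°.
Δφ = -41.49 − -57.27 = 15.78°.
a = sin²(Δφ/2) + cos φ₁ · cos φ₂ · sin²(Δλ/2) = 0.019213.
c = 2·atan2(√a, √(1−a)) = 0.27811 rad → d = 6371·c ≈ 1771.87 km ≈ 956.73 nmi.

957 nmi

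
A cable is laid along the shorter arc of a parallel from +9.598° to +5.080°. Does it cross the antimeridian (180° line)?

Signed shortest Δλ = ((5.080 − 9.598 + 180) mod 360) − 180 = -4.518°.
Going west by 4.518° from +9.598° reaches +5.080° without touching 180°.

No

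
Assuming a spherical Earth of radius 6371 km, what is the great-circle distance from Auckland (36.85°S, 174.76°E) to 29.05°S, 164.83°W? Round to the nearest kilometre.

2087 km

Δλ = -164.83 − 174.76 = -339.59°; wrapped into (−180°, 180°]: 20.41°.
Δφ = -29.05 − -36.85 = 7.80°.
a = sin²(Δφ/2) + cos φ₁ · cos φ₂ · sin²(Δλ/2) = 0.026584.
c = 2·atan2(√a, √(1−a)) = 0.32756 rad → d = 6371·c ≈ 2086.86 km.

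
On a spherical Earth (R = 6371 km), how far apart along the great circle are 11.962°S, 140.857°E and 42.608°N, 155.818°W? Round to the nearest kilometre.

Δλ = -155.818 − 140.857 = -296.675°; wrapped into (−180°, 180°]: 63.325°.
Δφ = 42.608 − -11.962 = 54.570°.
a = sin²(Δφ/2) + cos φ₁ · cos φ₂ · sin²(Δλ/2) = 0.408537.
c = 2·atan2(√a, √(1−a)) = 1.38683 rad → d = 6371·c ≈ 8835.53 km.

8836 km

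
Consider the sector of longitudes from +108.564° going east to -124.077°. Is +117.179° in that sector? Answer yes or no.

Band width going east from +108.564° to -124.077°: ((-124.077 − 108.564) mod 360) = 127.359°.
Offset of +117.179° east of the west edge: ((117.179 − 108.564) mod 360) = 8.615°.
8.615° ≤ 127.359° ⇒ inside.

Yes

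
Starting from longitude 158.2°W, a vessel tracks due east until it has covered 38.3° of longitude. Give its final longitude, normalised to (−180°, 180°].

Start at -158.2°; shift +38.3° → -119.9°.
-119.9° already lies in (−180°, 180°].

119.9°W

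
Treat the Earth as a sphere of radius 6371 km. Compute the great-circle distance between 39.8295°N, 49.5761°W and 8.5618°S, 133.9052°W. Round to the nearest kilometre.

10137 km

Δλ = -133.9052 − -49.5761 = -84.3291°.
Δφ = -8.5618 − 39.8295 = -48.3913°.
a = sin²(Δφ/2) + cos φ₁ · cos φ₂ · sin²(Δλ/2) = 0.510158.
c = 2·atan2(√a, √(1−a)) = 1.59111 rad → d = 6371·c ≈ 10136.99 km.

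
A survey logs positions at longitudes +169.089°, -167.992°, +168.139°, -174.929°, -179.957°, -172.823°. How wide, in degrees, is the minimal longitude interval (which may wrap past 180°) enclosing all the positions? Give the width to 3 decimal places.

23.869°

Sort the longitudes: -179.957°, -174.929°, -172.823°, -167.992°, +168.139°, +169.089°.
Eastward gaps between consecutive values (wrapping around): 5.028°, 2.106°, 4.831°, 336.131°, 0.950°, 10.954°.
Largest gap = 336.131° ⇒ minimal covering band is its complement: 360° − 336.131° = 23.869°.
Band runs from +168.139° eastward to -167.992°, crossing the antimeridian.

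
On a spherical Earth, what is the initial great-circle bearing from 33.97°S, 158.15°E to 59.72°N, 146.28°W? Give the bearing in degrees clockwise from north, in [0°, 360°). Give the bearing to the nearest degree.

Δλ = -146.28 − 158.15 = -304.43°; wrapped into (−180°, 180°]: 55.57°.
θ = atan2( sin Δλ · cos φ₂ , cos φ₁ · sin φ₂ − sin φ₁ · cos φ₂ · cos Δλ )
  = atan2(0.41589, 0.87548) = 25.410° → normalised to [0°, 360°): 25.410°.

25°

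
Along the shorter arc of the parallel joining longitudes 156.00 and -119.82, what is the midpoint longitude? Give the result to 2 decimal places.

Signed shortest Δλ from +156.00° to -119.82° is +84.18°.
Midpoint longitude = +156.00° + (+84.18°)/2 = +156.00° + 42.09° = +198.09°.
Normalise into (−180°, 180°]: -161.91°.
(The naïve average (+156.00 + -119.82)/2 = 18.09° is on the wrong side of the globe.)

-161.91°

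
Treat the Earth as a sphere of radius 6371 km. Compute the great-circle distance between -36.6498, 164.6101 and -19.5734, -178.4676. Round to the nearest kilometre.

2513 km

Δλ = -178.4676 − 164.6101 = -343.0777°; wrapped into (−180°, 180°]: 16.9223°.
Δφ = -19.5734 − -36.6498 = 17.0764°.
a = sin²(Δφ/2) + cos φ₁ · cos φ₂ · sin²(Δλ/2) = 0.038409.
c = 2·atan2(√a, √(1−a)) = 0.39452 rad → d = 6371·c ≈ 2513.47 km.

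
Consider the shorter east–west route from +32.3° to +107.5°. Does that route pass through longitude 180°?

No

Signed shortest Δλ = ((107.5 − 32.3 + 180) mod 360) − 180 = 75.2°.
Going east by 75.2° from +32.3° reaches +107.5° without touching 180°.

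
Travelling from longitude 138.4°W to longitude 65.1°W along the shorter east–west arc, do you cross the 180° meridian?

Signed shortest Δλ = ((-65.1 − -138.4 + 180) mod 360) − 180 = 73.3°.
Going east by 73.3° from -138.4° reaches -65.1° without touching 180°.

No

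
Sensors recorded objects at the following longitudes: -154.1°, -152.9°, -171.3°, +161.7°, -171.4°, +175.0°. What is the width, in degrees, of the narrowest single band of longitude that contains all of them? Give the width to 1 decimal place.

Sort the longitudes: -171.4°, -171.3°, -154.1°, -152.9°, +161.7°, +175.0°.
Eastward gaps between consecutive values (wrapping around): 0.1°, 17.2°, 1.2°, 314.6°, 13.3°, 13.6°.
Largest gap = 314.6° ⇒ minimal covering band is its complement: 360° − 314.6° = 45.4°.
Band runs from +161.7° eastward to -152.9°, crossing the antimeridian.

45.4°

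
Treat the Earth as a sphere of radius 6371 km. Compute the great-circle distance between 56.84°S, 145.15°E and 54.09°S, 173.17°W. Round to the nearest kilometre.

Δλ = -173.17 − 145.15 = -318.32°; wrapped into (−180°, 180°]: 41.68°.
Δφ = -54.09 − -56.84 = 2.75°.
a = sin²(Δφ/2) + cos φ₁ · cos φ₂ · sin²(Δλ/2) = 0.041179.
c = 2·atan2(√a, √(1−a)) = 0.40869 rad → d = 6371·c ≈ 2603.77 km.

2604 km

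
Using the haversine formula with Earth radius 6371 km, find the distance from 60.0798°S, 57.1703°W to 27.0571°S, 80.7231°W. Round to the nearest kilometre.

Δλ = -80.7231 − -57.1703 = -23.5528°.
Δφ = -27.0571 − -60.0798 = 33.0227°.
a = sin²(Δφ/2) + cos φ₁ · cos φ₂ · sin²(Δλ/2) = 0.099275.
c = 2·atan2(√a, √(1−a)) = 0.64108 rad → d = 6371·c ≈ 4084.33 km.

4084 km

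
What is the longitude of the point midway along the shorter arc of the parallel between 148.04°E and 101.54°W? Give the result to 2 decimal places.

Signed shortest Δλ from +148.04° to -101.54° is +110.42°.
Midpoint longitude = +148.04° + (+110.42°)/2 = +148.04° + 55.21° = +203.25°.
Normalise into (−180°, 180°]: -156.75°.
(The naïve average (+148.04 + -101.54)/2 = 23.25° is on the wrong side of the globe.)

156.75°W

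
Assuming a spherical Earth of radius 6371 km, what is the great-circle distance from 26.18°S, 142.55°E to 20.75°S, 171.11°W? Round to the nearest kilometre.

Δλ = -171.11 − 142.55 = -313.66°; wrapped into (−180°, 180°]: 46.34°.
Δφ = -20.75 − -26.18 = 5.43°.
a = sin²(Δφ/2) + cos φ₁ · cos φ₂ · sin²(Δλ/2) = 0.132162.
c = 2·atan2(√a, √(1−a)) = 0.74413 rad → d = 6371·c ≈ 4740.86 km.

4741 km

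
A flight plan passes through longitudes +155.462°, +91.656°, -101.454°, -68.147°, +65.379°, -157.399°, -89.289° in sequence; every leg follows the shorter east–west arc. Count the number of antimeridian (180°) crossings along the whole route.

2

Leg 1: +155.462° → +91.656°, shortest Δλ = -63.806° (west) — does not cross 180°.
Leg 2: +91.656° → -101.454°, shortest Δλ = 166.89° (east) — crosses 180°.
Leg 3: -101.454° → -68.147°, shortest Δλ = 33.307° (east) — does not cross 180°.
Leg 4: -68.147° → +65.379°, shortest Δλ = 133.526° (east) — does not cross 180°.
Leg 5: +65.379° → -157.399°, shortest Δλ = 137.222° (east) — crosses 180°.
Leg 6: -157.399° → -89.289°, shortest Δλ = 68.11° (east) — does not cross 180°.
Total crossings: 2.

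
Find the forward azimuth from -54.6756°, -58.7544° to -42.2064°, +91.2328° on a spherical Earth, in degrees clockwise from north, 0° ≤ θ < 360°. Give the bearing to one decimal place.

Δλ = 91.2328 − -58.7544 = 149.9872°.
θ = atan2( sin Δλ · cos φ₂ , cos φ₁ · sin φ₂ − sin φ₁ · cos φ₂ · cos Δλ )
  = atan2(0.37051, -0.91176) = 157.885° → normalised to [0°, 360°): 157.885°.

157.9°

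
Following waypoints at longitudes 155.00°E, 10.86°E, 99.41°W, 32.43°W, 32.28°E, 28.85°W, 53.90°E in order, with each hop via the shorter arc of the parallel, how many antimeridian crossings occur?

Leg 1: +155.00° → +10.86°, shortest Δλ = -144.14° (west) — does not cross 180°.
Leg 2: +10.86° → -99.41°, shortest Δλ = -110.27° (west) — does not cross 180°.
Leg 3: -99.41° → -32.43°, shortest Δλ = 66.98° (east) — does not cross 180°.
Leg 4: -32.43° → +32.28°, shortest Δλ = 64.71° (east) — does not cross 180°.
Leg 5: +32.28° → -28.85°, shortest Δλ = -61.13° (west) — does not cross 180°.
Leg 6: -28.85° → +53.90°, shortest Δλ = 82.75° (east) — does not cross 180°.
Total crossings: 0.

0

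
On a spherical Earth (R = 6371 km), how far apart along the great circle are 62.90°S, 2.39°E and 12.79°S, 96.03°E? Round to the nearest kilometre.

Δλ = 96.03 − 2.39 = 93.64°.
Δφ = -12.79 − -62.90 = 50.11°.
a = sin²(Δφ/2) + cos φ₁ · cos φ₂ · sin²(Δλ/2) = 0.415565.
c = 2·atan2(√a, √(1−a)) = 1.40111 rad → d = 6371·c ≈ 8926.49 km.

8926 km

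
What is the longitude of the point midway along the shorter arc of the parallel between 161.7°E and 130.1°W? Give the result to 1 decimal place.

Signed shortest Δλ from +161.7° to -130.1° is +68.2°.
Midpoint longitude = +161.7° + (+68.2°)/2 = +161.7° + 34.1° = +195.8°.
Normalise into (−180°, 180°]: -164.2°.
(The naïve average (+161.7 + -130.1)/2 = 15.8° is on the wrong side of the globe.)

164.2°W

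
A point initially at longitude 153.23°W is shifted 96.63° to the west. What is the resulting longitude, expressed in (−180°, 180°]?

110.14°E

Start at -153.23°; shift −96.63° → -249.86°.
-249.86° lies outside (−180°, 180°]; add 360° → +110.14°.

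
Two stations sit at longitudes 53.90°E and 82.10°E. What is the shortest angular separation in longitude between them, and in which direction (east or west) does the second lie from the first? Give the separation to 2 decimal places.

28.20° east

Raw difference: 82.10 − 53.90 = 28.2°.
Normalise into (−180°, 180°]: 28.2° stays 28.2°.
Positive ⇒ the second point lies to the east; separation 28.20°.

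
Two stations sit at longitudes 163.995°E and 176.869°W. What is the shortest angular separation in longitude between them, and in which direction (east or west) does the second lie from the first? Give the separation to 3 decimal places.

19.136° east

Raw difference: -176.869 − 163.995 = -340.864°.
Normalise into (−180°, 180°]: -340.864° + 360° = 19.136°.
Positive ⇒ the second point lies to the east; separation 19.136°.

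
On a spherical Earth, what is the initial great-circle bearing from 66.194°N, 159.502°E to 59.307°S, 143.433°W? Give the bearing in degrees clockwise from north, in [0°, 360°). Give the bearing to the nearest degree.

Δλ = -143.433 − 159.502 = -302.935°; wrapped into (−180°, 180°]: 57.065°.
θ = atan2( sin Δλ · cos φ₂ , cos φ₁ · sin φ₂ − sin φ₁ · cos φ₂ · cos Δλ )
  = atan2(0.42840, -0.60100) = 144.518° → normalised to [0°, 360°): 144.518°.

145°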